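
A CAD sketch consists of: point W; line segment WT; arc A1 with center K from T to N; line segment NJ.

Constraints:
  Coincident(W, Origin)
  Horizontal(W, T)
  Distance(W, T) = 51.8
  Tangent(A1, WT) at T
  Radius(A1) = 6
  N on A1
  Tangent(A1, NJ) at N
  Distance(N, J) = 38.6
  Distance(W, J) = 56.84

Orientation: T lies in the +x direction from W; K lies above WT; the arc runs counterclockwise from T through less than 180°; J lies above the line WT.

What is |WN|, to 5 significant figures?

57.708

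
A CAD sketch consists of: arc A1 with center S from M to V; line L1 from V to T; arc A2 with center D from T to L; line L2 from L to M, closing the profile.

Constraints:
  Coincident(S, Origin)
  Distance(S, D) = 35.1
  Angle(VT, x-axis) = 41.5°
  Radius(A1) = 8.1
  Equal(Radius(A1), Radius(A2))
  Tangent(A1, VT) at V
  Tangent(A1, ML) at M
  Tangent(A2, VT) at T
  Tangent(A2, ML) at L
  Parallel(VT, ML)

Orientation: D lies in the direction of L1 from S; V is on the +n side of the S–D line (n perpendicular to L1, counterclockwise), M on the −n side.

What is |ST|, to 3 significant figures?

36.0

Tangency of A1 to both parallel lines with radius 8.1 puts V and M at S ± 8.1·n: V = (-5.37, 6.07), M = (5.37, -6.07). Equal radii place T and L the same way about D: T = D + 8.1·n = (20.9, 29.3), L = D − 8.1·n = (31.7, 17.2). Then |ST| = |T − S| = 36.0.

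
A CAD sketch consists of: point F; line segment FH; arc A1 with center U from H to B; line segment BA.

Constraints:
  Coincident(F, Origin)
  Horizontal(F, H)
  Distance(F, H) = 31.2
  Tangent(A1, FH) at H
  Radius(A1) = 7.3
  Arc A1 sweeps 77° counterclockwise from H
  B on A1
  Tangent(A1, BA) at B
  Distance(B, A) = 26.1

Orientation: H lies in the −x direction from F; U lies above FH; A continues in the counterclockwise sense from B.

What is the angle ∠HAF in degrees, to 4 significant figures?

53.03°

On A1, H sits at bearing -90° from U; a 77° counterclockwise sweep puts B at bearing -13°, so B = U + 7.3·(cos -13°, sin -13°) = (-24.09, 5.658). Tangency of A1 to BA means the radius UB is perpendicular to BA, so BA runs along (−sin -13°, cos -13°); with |BA| = 26.1, A = (-18.22, 31.09). Then cos ∠HAF = AH·AF / (|AH||AF|), giving 53.03°.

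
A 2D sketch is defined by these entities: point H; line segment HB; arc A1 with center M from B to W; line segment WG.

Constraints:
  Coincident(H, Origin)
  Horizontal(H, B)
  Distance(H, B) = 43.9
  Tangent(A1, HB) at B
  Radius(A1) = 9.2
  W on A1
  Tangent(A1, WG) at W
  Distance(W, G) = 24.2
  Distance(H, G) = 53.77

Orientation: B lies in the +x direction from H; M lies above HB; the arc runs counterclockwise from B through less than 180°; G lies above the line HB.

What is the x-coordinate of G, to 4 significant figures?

40.89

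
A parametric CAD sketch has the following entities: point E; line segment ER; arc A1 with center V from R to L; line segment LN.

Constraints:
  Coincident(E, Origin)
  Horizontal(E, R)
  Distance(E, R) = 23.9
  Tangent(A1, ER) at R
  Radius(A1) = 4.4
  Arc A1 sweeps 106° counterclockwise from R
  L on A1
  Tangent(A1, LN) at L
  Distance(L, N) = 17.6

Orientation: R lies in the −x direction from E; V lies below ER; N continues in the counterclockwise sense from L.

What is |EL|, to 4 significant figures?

28.68

A1 meets ER tangentially, so VR is at right angles to ER, so V = R + (0, -4.4) = (-23.90, -4.400). On A1, R sits at bearing 90° from V; a 106° counterclockwise sweep puts L at bearing 196°, so L = V + 4.4·(cos 196°, sin 196°) = (-28.13, -5.613). Then |EL| = |L − E| = 28.68.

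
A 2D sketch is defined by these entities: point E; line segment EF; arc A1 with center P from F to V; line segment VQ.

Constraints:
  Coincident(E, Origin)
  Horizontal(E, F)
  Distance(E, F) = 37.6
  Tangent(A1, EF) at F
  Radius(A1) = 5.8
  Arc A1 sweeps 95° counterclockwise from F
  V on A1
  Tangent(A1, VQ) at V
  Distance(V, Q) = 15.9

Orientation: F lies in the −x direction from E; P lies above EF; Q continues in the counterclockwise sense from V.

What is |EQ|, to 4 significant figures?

39.91

E is at the origin; EF is horizontal with |EF| = 37.6 and F on the −x side, so F = (-37.60, 0.000). Since A1 is tangent to EF there, PF ⟂ EF, so P = F + (0, 5.8) = (-37.60, 5.800). On A1, F sits at bearing -90° from P; a 95° counterclockwise sweep puts V at bearing 5°, so V = P + 5.8·(cos 5°, sin 5°) = (-31.82, 6.306). A1 meets VQ tangentially, so PV is at right angles to VQ, so VQ runs along (−sin 5°, cos 5°); with |VQ| = 15.9, Q = (-33.21, 22.14). Then |EQ| = |Q − E| = 39.91.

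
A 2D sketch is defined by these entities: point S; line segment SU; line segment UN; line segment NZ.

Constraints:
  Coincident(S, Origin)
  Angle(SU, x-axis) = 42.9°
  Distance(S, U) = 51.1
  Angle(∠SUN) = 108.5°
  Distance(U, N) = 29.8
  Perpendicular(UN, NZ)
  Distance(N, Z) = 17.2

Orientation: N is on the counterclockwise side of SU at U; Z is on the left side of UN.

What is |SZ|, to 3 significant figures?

55.6

S is at the origin; SU runs at 42.9° with length 51.1, so U = 51.1·(cos 42.9°, sin 42.9°) = (37.4, 34.8). ∠SUN = 108.5°, so UN runs at 42.9° + (180° − 108.5°) = 114° from the x-axis; with |UN| = 29.8, N = U + 29.8·(cos 114°, sin 114°) = (25.1, 61.9). The perpendicularity gives NZ at right angles to UN; with |NZ| = 17.2 on the left of UN, Z = N + 17.2·(-0.911, -0.413) = (9.46, 54.8). Then |SZ| = |Z − S| = 55.6.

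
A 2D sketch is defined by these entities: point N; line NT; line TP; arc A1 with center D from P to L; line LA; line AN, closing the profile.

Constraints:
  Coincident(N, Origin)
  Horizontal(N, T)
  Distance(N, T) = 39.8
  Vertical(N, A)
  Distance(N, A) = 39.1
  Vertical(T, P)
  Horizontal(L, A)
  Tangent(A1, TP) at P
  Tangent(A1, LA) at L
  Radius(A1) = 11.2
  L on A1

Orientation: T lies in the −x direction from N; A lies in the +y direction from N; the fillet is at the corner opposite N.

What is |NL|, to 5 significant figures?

48.443

N is at the origin; NT is horizontal with |NT| = 39.8 and T on the −x side, so T = (-39.800, 0.0000). NA is vertical with |NA| = 39.1 and A on the +y side, so A = (0.0000, 39.100). The virtual corner opposite N is at (-39.800, 39.100). Since A1 is tangent to TP there, DP ⟂ TP and the tangent condition forces DL to be normal to LA, with radius 11.2, so the center D sits 11.2 in from both sides at D = (-28.600, 27.900). That places the tangent points at P = (-39.800, 27.900) on TP and L = (-28.600, 39.100) on LA. Then |NL| = |L − N| = 48.443.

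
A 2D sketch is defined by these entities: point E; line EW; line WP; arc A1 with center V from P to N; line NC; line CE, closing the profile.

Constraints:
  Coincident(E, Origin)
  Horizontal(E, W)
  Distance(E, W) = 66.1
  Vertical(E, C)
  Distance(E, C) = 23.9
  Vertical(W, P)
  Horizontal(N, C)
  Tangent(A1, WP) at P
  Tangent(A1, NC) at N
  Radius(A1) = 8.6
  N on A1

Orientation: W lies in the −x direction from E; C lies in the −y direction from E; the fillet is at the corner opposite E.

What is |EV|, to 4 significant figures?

59.50

E is at the origin; E and W share the same y with |EW| = 66.1 and W on the −x side, so W = (-66.10, 0.000). E and C share the same x with |EC| = 23.9 and C on the −y side, so C = (0.000, -23.90). The virtual corner opposite E is at (-66.10, -23.90). The tangent condition forces VP to be normal to WP and since A1 is tangent to NC there, VN ⟂ NC, with radius 8.6, so the center V sits 8.6 in from both sides at V = (-57.50, -15.30). Then |EV| = |V − E| = 59.50.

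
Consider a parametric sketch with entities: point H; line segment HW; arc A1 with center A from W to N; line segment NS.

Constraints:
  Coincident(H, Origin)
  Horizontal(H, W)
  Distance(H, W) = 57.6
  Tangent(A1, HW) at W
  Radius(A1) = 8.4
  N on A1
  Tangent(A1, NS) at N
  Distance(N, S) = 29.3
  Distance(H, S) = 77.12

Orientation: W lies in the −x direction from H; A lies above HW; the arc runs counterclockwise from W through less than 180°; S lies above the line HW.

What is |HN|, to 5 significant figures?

52.419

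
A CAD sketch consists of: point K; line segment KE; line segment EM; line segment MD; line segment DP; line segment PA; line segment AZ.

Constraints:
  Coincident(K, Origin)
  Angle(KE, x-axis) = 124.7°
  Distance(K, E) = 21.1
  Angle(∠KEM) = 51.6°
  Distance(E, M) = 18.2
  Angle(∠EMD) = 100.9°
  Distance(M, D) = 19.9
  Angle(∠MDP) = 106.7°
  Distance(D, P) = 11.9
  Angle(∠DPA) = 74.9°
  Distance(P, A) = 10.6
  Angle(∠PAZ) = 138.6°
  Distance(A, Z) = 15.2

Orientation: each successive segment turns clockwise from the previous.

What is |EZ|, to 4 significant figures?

16.53

K is at the origin; KE runs at 124.7° with length 21.1, so E = (-12.01, 17.35). ∠KEM = 51.6° gives EM at -3.700° from the x-axis; with |EM| = 18.2, M = (6.150, 16.17). ∠EMD = 100.9° gives MD at -82.80° from the x-axis; with |MD| = 19.9, D = (8.644, -3.570). ∠MDP = 106.7° gives DP at -156.1° from the x-axis; with |DP| = 11.9, P = (-2.235, -8.392). ∠DPA = 74.9° gives PA at 98.80° from the x-axis; with |PA| = 10.6, A = (-3.857, 2.084). ∠PAZ = 138.6° gives AZ at 57.40° from the x-axis; with |AZ| = 15.2, Z = (4.332, 14.89). Then |EZ| = |Z − E| = 16.53.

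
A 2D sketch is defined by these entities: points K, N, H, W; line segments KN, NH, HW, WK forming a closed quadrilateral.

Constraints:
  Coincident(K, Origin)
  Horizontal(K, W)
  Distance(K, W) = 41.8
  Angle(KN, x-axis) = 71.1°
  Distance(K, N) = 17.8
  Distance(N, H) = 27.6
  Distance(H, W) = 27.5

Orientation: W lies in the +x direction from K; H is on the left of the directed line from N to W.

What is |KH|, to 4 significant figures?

40.96

K is at the origin; K and W share the same y with |KW| = 41.8 and W in +x, so W = (41.8, 0). KN runs at 71.1° with |KN| = 17.8, so N = (5.766, 16.84). H is determined by |NH| = 27.6 and |HW| = 27.5 together: it lies at the intersection of circle(N, 27.6) and circle(W, 27.5). With |NW| = 39.78, the foot of the radical line on NW is 19.96 from N and the perpendicular offset is √(27.6² − 19.96²) = 19.07. Taking the left-of-NW solution: H = (31.92, 25.66).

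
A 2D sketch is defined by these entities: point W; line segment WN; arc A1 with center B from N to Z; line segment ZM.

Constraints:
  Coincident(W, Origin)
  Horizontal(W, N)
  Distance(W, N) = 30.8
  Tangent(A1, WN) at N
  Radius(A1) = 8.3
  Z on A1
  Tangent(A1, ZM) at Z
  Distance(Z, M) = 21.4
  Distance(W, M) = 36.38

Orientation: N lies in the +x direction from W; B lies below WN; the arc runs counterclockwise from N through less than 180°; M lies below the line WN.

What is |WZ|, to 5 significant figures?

23.864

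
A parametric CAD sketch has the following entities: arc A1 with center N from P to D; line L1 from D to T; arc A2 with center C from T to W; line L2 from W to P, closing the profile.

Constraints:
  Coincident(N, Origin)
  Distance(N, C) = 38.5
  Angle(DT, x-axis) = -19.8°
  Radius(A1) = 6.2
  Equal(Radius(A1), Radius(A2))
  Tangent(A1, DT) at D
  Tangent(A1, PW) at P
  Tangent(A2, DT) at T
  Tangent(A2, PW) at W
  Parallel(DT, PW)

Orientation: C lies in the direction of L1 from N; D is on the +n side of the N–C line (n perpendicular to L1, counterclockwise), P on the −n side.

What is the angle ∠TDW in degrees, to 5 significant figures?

17.853°

The slot axis is L1's direction at -19.8°, so u = (cos -19.8°, sin -19.8°) = (0.94088, -0.33874) and n = (−sin -19.8°, cos -19.8°) = (0.33874, 0.94088). N is at the origin and C lies 38.5 along u from N, so C = 38.5·u = (36.224, -13.041). Tangency of A1 to both parallel lines with radius 6.2 puts D and P at N ± 6.2·n: D = (2.1002, 5.8335), P = (-2.1002, -5.8335). Equal radii place T and W the same way about C: T = C + 6.2·n = (38.324, -7.2079), W = C − 6.2·n = (34.124, -18.875). Then cos ∠TDW = DT·DW / (|DT||DW|), giving 17.853°.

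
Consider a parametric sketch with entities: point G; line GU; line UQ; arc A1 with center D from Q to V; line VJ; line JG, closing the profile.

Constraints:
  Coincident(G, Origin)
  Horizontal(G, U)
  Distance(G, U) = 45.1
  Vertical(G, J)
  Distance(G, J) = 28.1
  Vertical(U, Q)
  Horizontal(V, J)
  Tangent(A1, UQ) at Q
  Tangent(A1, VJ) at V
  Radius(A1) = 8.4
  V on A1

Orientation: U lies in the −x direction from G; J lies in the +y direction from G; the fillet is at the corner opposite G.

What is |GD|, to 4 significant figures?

41.65

G is at the origin; GU is horizontal with |GU| = 45.1 and U on the −x side, so U = (-45.10, 0.000). G and J share the same x with |GJ| = 28.1 and J on the +y side, so J = (0.000, 28.10). The virtual corner opposite G is at (-45.10, 28.10). A1 meets UQ tangentially, so DQ is at right angles to UQ and the tangent condition forces DV to be normal to VJ, with radius 8.4, so the center D sits 8.4 in from both sides at D = (-36.70, 19.70). Then |GD| = |D − G| = 41.65.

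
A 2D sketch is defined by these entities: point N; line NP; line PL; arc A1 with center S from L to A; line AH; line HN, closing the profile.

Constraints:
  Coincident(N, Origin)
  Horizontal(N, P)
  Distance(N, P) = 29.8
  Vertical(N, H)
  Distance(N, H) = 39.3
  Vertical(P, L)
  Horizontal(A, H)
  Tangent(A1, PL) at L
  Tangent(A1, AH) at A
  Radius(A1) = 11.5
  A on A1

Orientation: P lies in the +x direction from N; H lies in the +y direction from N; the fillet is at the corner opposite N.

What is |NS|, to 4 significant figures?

33.28

N and H share the same x with |NH| = 39.3 and H on the +y side, so H = (0.000, 39.30). The virtual corner opposite N is at (29.80, 39.30). Tangency of A1 to PL means the radius SL is perpendicular to PL and A1 meets AH tangentially, so SA is at right angles to AH, with radius 11.5, so the center S sits 11.5 in from both sides at S = (18.30, 27.80). Then |NS| = |S − N| = 33.28.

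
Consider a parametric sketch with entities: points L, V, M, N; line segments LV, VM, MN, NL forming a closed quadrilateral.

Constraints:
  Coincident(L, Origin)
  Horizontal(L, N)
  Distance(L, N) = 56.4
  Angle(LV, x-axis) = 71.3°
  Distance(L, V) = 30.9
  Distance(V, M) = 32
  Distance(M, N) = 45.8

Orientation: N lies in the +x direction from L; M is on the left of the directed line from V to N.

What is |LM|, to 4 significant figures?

57.67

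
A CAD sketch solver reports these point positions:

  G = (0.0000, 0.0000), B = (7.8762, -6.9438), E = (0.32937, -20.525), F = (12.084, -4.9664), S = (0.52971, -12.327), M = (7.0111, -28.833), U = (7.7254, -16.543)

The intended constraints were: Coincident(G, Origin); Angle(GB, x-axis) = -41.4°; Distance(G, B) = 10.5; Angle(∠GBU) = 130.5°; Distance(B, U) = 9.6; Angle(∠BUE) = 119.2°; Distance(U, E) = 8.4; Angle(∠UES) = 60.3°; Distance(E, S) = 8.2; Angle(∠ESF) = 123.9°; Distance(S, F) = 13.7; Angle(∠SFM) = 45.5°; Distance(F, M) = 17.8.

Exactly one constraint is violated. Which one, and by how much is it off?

Distance(F, M) = 17.8 — off by 6.60.

G = (0.00, 0.00) ✓; GB at -41.40° ✓; |GB| = 10.50 ✓; ∠GBU = 130.5° ✓; |BU| = 9.600 ✓; ∠BUE = 119.2° ✓; |UE| = 8.400 ✓; ∠UES = 60.30° ✓; |ES| = 8.200 ✓; ∠ESF = 123.9° ✓; |SF| = 13.70 ✓; ∠SFM = 45.50° ✓; |FM| = 24.40 ✗.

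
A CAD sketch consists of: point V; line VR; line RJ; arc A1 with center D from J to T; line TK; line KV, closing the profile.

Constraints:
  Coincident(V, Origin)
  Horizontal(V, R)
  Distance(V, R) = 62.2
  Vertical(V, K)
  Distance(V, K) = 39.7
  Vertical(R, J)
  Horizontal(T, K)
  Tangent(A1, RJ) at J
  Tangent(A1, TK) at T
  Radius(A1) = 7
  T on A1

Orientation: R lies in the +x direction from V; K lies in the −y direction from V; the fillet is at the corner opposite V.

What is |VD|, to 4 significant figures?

64.16

V is at the origin; V and R share the same y with |VR| = 62.2 and R on the +x side, so R = (62.20, 0.000). VK is vertical with |VK| = 39.7 and K on the −y side, so K = (0.000, -39.70). The virtual corner opposite V is at (62.20, -39.70). A1 meets RJ tangentially, so DJ is at right angles to RJ and tangency of A1 to TK means the radius DT is perpendicular to TK, with radius 7.0, so the center D sits 7.0 in from both sides at D = (55.20, -32.70). Then |VD| = |D − V| = 64.16.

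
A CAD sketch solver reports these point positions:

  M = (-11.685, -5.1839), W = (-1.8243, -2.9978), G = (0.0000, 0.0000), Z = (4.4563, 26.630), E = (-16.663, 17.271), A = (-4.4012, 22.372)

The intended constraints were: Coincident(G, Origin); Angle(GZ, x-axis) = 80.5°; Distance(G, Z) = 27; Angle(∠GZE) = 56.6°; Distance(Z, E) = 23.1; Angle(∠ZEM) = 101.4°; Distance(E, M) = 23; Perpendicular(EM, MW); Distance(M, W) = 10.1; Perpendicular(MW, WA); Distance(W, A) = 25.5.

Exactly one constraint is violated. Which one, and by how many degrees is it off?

Perpendicular(MW, WA) — off by 6.70°.

G = (0.00, 0.00) ✓; GZ at 80.50° ✓; |GZ| = 27.00 ✓; ∠GZE = 56.60° ✓; |ZE| = 23.10 ✓; ∠ZEM = 101.4° ✓; |EM| = 23.00 ✓; ∠(EM, MW) = 90.00° ✓; |MW| = 10.10 ✓; ∠(MW, WA) = 83.30° ✗; |WA| = 25.50 ✓.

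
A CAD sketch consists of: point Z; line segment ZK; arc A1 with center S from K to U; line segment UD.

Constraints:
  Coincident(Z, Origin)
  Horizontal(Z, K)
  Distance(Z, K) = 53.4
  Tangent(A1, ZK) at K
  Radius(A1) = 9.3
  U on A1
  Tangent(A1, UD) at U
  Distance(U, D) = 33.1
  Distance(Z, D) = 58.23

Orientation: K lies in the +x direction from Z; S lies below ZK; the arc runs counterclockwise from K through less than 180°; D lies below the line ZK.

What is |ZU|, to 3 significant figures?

44.9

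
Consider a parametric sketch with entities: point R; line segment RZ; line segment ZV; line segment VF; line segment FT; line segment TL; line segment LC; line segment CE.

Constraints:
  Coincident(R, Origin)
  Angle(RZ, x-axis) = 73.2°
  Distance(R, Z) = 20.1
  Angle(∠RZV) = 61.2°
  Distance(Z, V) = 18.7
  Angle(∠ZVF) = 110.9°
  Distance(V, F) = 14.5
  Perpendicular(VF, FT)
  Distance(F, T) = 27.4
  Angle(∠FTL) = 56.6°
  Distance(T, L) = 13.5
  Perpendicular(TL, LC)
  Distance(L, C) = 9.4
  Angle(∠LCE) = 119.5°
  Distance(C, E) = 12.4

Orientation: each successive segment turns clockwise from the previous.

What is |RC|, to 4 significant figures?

5.482

∠FTL = 56.6° gives TL at 31.90° from the x-axis; with |TL| = 13.5, L = (-0.5978, 11.29). TL is perpendicular to LC, so LC runs at -58.10°; with |LC| = 9.4, C = (4.369, 3.311). Then |RC| = |C − R| = 5.482.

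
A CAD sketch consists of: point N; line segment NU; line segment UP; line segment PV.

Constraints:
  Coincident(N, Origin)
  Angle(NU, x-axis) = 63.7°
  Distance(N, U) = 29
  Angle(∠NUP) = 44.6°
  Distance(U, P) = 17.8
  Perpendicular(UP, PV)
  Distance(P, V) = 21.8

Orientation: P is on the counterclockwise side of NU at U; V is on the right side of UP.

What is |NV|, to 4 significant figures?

42.26

N is at the origin; NU runs at 63.7° with length 29.0, so U = 29.0·(cos 63.7°, sin 63.7°) = (12.85, 26.00). ∠NUP = 44.6°, so UP runs at 63.7° + (180° − 44.6°) = 199.1° from the x-axis; with |UP| = 17.8, P = U + 17.8·(cos 199.1°, sin 199.1°) = (-3.971, 20.17). UP ⟂ PV; with |PV| = 21.8 on the right of UP, V = P + 21.8·(-0.3272, 0.9449) = (-11.10, 40.77). Then |NV| = |V − N| = 42.26.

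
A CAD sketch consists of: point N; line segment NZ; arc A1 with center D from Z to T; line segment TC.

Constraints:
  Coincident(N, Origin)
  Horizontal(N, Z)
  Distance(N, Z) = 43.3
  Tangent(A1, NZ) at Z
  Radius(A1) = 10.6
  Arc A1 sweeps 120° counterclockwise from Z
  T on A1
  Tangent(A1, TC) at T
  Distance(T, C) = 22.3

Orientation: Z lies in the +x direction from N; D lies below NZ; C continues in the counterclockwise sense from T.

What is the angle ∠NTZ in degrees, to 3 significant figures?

95.0°

N is at the origin; N and Z share the same y with |NZ| = 43.3 and Z on the +x side, so Z = (43.3, 0.00). The tangent condition forces DZ to be normal to NZ, so D = Z + (0, -10.6) = (43.3, -10.6). On A1, Z sits at bearing 90° from D; a 120° counterclockwise sweep puts T at bearing 210°, so T = D + 10.6·(cos 210°, sin 210°) = (34.1, -15.9). Then cos ∠NTZ = TN·TZ / (|TN||TZ|), giving 95.0°.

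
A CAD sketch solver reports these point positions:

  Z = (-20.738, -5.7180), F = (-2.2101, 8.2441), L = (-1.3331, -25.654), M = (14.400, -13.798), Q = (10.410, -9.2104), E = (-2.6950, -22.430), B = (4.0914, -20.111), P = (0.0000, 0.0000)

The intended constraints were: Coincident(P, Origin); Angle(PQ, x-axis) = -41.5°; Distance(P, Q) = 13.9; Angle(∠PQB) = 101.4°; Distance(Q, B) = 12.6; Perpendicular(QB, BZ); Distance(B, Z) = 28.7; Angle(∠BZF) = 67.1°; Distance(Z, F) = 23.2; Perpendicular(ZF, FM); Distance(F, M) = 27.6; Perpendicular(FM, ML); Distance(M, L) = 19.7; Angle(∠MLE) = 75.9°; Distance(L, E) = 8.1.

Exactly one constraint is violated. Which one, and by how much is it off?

Distance(L, E) = 8.1 — off by 4.60.

P = (0.00, 0.00) ✓; PQ at -41.50° ✓; |PQ| = 13.90 ✓; ∠PQB = 101.4° ✓; |QB| = 12.60 ✓; ∠(QB, BZ) = 90.00° ✓; |BZ| = 28.70 ✓; ∠BZF = 67.10° ✓; |ZF| = 23.20 ✓; ∠(ZF, FM) = 90.00° ✓; |FM| = 27.60 ✓; ∠(FM, ML) = 90.00° ✓; |ML| = 19.70 ✓; ∠MLE = 75.90° ✓; |LE| = 3.500 ✗.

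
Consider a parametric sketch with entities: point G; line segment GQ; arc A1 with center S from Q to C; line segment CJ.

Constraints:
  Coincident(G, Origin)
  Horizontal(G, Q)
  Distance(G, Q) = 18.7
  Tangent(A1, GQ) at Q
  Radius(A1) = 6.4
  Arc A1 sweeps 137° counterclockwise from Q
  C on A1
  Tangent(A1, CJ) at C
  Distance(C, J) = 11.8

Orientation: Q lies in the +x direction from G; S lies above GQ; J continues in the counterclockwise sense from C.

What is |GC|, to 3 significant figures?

25.6

G is at the origin; G and Q share the same y with |GQ| = 18.7 and Q on the +x side, so Q = (18.7, 0.00). A1 meets GQ tangentially, so SQ is at right angles to GQ, so S = Q + (0, 6.4) = (18.7, 6.40). On A1, Q sits at bearing -90° from S; a 137° counterclockwise sweep puts C at bearing 47°, so C = S + 6.4·(cos 47°, sin 47°) = (23.1, 11.1). Then |GC| = |C − G| = 25.6.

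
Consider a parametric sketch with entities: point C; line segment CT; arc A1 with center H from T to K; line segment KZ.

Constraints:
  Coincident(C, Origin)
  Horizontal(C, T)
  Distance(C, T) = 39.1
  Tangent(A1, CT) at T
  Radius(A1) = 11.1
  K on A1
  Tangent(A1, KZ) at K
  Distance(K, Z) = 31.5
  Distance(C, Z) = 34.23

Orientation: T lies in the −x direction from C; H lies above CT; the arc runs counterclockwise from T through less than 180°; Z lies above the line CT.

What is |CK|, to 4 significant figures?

30.17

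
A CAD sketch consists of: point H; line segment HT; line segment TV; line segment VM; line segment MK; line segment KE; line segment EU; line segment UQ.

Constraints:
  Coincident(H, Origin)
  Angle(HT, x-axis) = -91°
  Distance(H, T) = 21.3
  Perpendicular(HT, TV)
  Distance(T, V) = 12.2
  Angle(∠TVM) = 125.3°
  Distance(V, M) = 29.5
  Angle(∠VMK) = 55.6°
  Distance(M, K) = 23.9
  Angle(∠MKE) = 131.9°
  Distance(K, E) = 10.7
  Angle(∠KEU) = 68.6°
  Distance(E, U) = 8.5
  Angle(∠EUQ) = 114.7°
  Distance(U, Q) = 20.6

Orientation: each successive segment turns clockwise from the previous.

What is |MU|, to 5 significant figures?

25.546

H is at the origin; HT runs at -91.0° with length 21.3, so T = (-0.37174, -21.297). HT is perpendicular to TV, so TV runs at 179.00°; with |TV| = 12.2, V = (-12.570, -21.084). ∠TVM = 125.3° gives VM at 124.30° from the x-axis; with |VM| = 29.5, M = (-29.194, 3.2861). ∠VMK = 55.6° gives MK at -0.10000° from the x-axis; with |MK| = 23.9, K = (-5.2939, 3.2443). ∠MKE = 131.9° gives KE at -48.200° from the x-axis; with |KE| = 10.7, E = (1.8380, -4.7322). ∠KEU = 68.6° gives EU at -159.60° from the x-axis; with |EU| = 8.5, U = (-6.1289, -7.6951). Then |MU| = |U − M| = 25.546.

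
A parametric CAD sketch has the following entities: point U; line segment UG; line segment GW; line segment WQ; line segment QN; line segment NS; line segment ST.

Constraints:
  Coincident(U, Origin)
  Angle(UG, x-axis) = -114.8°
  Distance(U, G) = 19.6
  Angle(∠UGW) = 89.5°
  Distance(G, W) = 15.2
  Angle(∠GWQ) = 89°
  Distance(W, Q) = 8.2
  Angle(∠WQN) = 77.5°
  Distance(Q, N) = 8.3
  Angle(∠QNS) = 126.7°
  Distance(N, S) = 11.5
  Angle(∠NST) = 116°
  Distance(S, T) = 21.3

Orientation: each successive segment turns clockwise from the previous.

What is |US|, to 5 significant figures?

24.017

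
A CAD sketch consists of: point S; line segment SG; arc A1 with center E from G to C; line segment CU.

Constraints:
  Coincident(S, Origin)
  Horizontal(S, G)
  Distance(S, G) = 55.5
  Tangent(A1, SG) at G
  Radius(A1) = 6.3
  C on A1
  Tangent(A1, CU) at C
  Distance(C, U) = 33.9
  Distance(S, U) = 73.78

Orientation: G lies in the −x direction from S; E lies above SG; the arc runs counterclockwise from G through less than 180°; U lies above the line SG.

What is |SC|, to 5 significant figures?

50.361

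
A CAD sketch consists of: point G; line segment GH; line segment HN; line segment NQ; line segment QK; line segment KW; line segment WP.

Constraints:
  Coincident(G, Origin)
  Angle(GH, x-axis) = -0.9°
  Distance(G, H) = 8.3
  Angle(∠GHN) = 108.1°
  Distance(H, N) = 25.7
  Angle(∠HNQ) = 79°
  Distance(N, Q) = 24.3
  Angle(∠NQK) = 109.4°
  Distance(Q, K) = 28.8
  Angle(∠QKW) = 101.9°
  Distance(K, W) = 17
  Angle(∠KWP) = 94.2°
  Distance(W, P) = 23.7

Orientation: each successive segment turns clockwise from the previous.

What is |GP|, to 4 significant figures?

12.18

∠QKW = 101.9° gives KW at 37.50° from the x-axis; with |KW| = 17.0, W = (-7.216, 9.016). ∠KWP = 94.2° gives WP at -48.30° from the x-axis; with |WP| = 23.7, P = (8.550, -8.679). Then |GP| = |P − G| = 12.18.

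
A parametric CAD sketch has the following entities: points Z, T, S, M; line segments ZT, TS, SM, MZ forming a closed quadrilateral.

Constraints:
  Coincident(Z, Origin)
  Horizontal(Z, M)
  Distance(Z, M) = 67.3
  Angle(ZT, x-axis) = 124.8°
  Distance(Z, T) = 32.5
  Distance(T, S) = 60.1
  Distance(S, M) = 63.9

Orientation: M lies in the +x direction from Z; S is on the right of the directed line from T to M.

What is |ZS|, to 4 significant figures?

28.17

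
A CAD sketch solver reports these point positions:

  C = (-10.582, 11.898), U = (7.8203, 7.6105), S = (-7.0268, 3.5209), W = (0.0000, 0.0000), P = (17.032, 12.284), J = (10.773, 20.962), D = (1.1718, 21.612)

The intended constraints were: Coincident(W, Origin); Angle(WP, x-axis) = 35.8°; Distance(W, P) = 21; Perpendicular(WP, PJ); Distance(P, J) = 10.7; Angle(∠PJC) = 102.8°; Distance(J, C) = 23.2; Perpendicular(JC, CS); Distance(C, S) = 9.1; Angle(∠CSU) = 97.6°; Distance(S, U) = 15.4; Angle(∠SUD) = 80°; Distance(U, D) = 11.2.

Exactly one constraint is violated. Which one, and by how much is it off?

Distance(U, D) = 11.2 — off by 4.30.

W = (0.00, 0.00) ✓; WP at 35.80° ✓; |WP| = 21.00 ✓; ∠(WP, PJ) = 90.00° ✓; |PJ| = 10.70 ✓; ∠PJC = 102.8° ✓; |JC| = 23.20 ✓; ∠(JC, CS) = 90.00° ✓; |CS| = 9.100 ✓; ∠CSU = 97.60° ✓; |SU| = 15.40 ✓; ∠SUD = 80.00° ✓; |UD| = 15.50 ✗.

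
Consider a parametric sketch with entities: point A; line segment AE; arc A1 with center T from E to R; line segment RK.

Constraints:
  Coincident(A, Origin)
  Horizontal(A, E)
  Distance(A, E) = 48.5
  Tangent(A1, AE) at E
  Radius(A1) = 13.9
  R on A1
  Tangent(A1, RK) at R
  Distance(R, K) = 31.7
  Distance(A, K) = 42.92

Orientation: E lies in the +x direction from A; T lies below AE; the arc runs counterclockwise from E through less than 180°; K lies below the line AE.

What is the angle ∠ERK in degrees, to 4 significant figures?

147.6°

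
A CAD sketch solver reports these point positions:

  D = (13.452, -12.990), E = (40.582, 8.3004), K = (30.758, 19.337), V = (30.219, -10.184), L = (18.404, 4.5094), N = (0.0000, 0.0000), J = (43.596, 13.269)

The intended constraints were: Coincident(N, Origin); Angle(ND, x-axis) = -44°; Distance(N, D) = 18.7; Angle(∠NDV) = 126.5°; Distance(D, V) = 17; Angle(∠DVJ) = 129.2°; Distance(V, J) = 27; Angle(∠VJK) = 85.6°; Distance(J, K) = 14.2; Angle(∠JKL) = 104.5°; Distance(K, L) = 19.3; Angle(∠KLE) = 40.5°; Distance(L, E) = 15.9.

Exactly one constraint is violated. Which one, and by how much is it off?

Distance(L, E) = 15.9 — off by 6.60.

N = (0.00, 0.00) ✓; ND at -44.00° ✓; |ND| = 18.70 ✓; ∠NDV = 126.5° ✓; |DV| = 17.00 ✓; ∠DVJ = 129.2° ✓; |VJ| = 27.00 ✓; ∠VJK = 85.60° ✓; |JK| = 14.20 ✓; ∠JKL = 104.5° ✓; |KL| = 19.30 ✓; ∠KLE = 40.50° ✓; |LE| = 22.50 ✗.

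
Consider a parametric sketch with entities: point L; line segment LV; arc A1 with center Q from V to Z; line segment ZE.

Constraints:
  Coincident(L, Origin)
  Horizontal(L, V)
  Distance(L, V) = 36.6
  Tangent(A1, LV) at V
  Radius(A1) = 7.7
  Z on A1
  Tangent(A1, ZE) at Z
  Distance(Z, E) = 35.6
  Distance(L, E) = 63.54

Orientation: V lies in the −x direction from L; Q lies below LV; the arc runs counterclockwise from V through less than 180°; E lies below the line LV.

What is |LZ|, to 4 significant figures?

44.83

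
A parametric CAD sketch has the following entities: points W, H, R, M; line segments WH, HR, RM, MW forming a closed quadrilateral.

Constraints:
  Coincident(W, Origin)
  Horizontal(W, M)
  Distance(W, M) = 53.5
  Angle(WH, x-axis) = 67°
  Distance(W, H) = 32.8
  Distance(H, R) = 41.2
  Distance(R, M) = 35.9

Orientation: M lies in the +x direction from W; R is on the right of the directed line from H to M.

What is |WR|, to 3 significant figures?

21.9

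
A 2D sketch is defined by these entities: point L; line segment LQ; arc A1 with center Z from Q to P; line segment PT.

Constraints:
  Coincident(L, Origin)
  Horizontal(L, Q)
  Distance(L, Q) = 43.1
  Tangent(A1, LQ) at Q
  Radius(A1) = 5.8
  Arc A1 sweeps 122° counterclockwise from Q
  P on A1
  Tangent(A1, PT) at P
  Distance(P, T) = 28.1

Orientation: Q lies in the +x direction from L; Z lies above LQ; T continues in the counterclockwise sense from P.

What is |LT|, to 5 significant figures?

46.551

L is at the origin; LQ is horizontal with |LQ| = 43.1 and Q on the +x side, so Q = (43.100, 0.0000). Tangency of A1 to LQ means the radius ZQ is perpendicular to LQ, so Z = Q + (0, 5.8) = (43.100, 5.8000). On A1, Q sits at bearing -90° from Z; a 122° counterclockwise sweep puts P at bearing 32°, so P = Z + 5.8·(cos 32°, sin 32°) = (48.019, 8.8735). The tangent condition forces ZP to be normal to PT, so PT runs along (−sin 32°, cos 32°); with |PT| = 28.1, T = (33.128, 32.704). Then |LT| = |T − L| = 46.551.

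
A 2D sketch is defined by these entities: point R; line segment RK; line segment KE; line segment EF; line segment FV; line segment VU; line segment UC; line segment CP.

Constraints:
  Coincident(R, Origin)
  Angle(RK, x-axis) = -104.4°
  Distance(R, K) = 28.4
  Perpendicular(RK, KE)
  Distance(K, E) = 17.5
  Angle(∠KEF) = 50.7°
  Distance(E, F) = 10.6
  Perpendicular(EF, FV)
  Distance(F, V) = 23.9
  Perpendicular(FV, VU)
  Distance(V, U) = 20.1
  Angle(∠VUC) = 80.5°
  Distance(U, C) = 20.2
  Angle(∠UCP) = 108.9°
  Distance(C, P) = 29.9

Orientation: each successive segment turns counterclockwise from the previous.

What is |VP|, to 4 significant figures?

27.88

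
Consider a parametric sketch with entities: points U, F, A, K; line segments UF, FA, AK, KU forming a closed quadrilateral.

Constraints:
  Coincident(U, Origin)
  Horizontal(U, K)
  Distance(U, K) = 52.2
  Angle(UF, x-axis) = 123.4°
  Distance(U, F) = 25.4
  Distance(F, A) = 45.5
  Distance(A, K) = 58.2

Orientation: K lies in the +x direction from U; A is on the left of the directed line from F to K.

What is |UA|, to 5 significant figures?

54.042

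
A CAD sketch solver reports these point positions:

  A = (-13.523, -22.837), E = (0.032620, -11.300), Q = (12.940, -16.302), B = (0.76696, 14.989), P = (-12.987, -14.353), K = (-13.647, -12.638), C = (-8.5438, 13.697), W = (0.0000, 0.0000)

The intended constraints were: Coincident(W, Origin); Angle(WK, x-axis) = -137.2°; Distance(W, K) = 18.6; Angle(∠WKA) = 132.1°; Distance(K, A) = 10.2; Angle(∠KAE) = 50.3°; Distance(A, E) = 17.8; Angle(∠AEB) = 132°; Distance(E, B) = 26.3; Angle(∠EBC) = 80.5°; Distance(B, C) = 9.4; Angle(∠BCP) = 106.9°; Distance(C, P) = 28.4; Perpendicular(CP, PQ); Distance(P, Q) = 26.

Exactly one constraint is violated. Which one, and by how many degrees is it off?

Perpendicular(CP, PQ) — off by 4.70°.

W = (0.00, 0.00) ✓; WK at -137.2° ✓; |WK| = 18.60 ✓; ∠WKA = 132.1° ✓; |KA| = 10.20 ✓; ∠KAE = 50.30° ✓; |AE| = 17.80 ✓; ∠AEB = 132.0° ✓; |EB| = 26.30 ✓; ∠EBC = 80.50° ✓; |BC| = 9.400 ✓; ∠BCP = 106.9° ✓; |CP| = 28.40 ✓; ∠(CP, PQ) = 94.70° ✗; |PQ| = 26.00 ✓.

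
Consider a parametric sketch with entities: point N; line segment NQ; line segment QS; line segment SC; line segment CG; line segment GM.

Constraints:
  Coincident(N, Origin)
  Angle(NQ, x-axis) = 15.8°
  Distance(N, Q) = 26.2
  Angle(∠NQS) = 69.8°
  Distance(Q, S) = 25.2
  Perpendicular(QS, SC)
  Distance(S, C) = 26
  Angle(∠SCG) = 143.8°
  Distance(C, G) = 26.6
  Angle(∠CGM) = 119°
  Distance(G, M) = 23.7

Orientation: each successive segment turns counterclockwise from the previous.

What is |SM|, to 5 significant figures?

59.315

N is at the origin; NQ runs at 15.8° with length 26.2, so Q = (25.210, 7.1337). ∠NQS = 69.8° gives QS at 126.00° from the x-axis; with |QS| = 25.2, S = (10.398, 27.521). The perpendicularity gives SC at right angles to QS, so SC runs at -144.00°; with |SC| = 26.0, C = (-10.637, 12.239). ∠SCG = 143.8° gives CG at -107.80° from the x-axis; with |CG| = 26.6, G = (-18.768, -13.088). ∠CGM = 119.0° gives GM at -46.800° from the x-axis; with |GM| = 23.7, M = (-2.5442, -30.365). Then |SM| = |M − S| = 59.315.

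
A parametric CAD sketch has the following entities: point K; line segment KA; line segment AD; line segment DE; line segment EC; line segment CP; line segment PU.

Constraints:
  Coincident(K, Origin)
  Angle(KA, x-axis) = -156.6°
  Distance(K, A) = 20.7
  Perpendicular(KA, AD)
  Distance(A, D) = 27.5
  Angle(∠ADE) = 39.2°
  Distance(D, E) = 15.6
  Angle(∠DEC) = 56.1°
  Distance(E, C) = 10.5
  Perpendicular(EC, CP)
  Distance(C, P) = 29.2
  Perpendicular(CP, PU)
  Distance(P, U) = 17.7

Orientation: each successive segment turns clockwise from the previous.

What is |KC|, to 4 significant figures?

25.73

∠ADE = 39.2° gives DE at -27.40° from the x-axis; with |DE| = 15.6, E = (-16.07, 9.838). ∠DEC = 56.1° gives EC at -151.3° from the x-axis; with |EC| = 10.5, C = (-25.28, 4.796). Then |KC| = |C − K| = 25.73.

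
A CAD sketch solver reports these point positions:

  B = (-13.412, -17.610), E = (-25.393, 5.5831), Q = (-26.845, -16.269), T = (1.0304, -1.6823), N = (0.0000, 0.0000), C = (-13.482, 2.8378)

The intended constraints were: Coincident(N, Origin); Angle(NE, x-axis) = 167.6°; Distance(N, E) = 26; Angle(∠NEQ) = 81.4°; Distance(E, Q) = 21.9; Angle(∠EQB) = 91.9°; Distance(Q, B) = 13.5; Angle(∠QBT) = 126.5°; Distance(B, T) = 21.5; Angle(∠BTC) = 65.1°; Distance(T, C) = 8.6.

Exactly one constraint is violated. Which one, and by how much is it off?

Distance(T, C) = 8.6 — off by 6.60.

N = (0.00, 0.00) ✓; NE at 167.6° ✓; |NE| = 26.00 ✓; ∠NEQ = 81.40° ✓; |EQ| = 21.90 ✓; ∠EQB = 91.90° ✓; |QB| = 13.50 ✓; ∠QBT = 126.5° ✓; |BT| = 21.50 ✓; ∠BTC = 65.10° ✓; |TC| = 15.20 ✗.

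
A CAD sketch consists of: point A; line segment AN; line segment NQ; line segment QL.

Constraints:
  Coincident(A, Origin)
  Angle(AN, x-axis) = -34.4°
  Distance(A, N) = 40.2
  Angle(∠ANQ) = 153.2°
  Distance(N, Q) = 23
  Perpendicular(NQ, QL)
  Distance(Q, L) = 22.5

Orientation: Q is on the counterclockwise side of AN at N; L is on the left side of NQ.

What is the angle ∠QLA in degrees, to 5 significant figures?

85.751°

A is at the origin; AN runs at -34.4° with length 40.2, so N = 40.2·(cos -34.4°, sin -34.4°) = (33.170, -22.712). ∠ANQ = 153.2°, so NQ runs at -34.4° + (180° − 153.2°) = -7.6000° from the x-axis; with |NQ| = 23.0, Q = N + 23.0·(cos -7.6000°, sin -7.6000°) = (55.968, -25.754). The perpendicularity gives QL at right angles to NQ; with |QL| = 22.5 on the left of NQ, L = Q + 22.5·(0.13226, 0.99122) = (58.943, -3.4512). Then cos ∠QLA = LQ·LA / (|LQ||LA|), giving 85.751°.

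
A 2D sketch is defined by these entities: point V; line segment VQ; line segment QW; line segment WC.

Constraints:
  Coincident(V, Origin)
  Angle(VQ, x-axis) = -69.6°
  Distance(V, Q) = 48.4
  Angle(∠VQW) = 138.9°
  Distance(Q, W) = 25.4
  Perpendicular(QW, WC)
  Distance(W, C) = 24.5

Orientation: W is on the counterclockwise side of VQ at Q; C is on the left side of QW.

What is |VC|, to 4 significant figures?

62.30

∠VQW = 138.9°, so QW runs at -69.6° + (180° − 138.9°) = -28.50° from the x-axis; with |QW| = 25.4, W = Q + 25.4·(cos -28.50°, sin -28.50°) = (39.19, -57.48). QW is perpendicular to WC; with |WC| = 24.5 on the left of QW, C = W + 24.5·(0.4772, 0.8788) = (50.88, -35.95). Then |VC| = |C − V| = 62.30.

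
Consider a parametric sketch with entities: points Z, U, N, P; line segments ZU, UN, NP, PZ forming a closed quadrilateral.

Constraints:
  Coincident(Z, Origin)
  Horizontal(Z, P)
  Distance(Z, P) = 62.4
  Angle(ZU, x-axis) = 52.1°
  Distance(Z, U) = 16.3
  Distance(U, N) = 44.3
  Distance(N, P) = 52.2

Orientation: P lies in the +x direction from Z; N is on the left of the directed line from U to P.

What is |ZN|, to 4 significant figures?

60.59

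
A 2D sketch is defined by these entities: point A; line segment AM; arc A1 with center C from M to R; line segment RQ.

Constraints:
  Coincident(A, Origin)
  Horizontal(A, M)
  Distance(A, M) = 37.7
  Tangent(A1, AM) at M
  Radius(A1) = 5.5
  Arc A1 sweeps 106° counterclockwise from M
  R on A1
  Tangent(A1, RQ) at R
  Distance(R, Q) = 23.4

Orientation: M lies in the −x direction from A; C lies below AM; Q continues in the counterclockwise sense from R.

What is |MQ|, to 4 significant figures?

29.53

A is at the origin; A and M share the same y with |AM| = 37.7 and M on the −x side, so M = (-37.70, 0.000). A1 meets AM tangentially, so CM is at right angles to AM, so C = M + (0, -5.5) = (-37.70, -5.500). On A1, M sits at bearing 90° from C; a 106° counterclockwise sweep puts R at bearing 196°, so R = C + 5.5·(cos 196°, sin 196°) = (-42.99, -7.016). Since A1 is tangent to RQ there, CR ⟂ RQ, so RQ runs along (−sin 196°, cos 196°); with |RQ| = 23.4, Q = (-36.54, -29.51). Then |MQ| = |Q − M| = 29.53.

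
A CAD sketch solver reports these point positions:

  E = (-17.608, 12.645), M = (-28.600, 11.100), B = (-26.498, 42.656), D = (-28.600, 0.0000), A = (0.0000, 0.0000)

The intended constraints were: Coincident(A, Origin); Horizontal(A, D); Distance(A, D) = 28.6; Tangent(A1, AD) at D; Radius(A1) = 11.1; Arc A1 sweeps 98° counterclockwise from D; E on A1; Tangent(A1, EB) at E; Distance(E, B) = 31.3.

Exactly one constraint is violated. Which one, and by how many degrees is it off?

Tangent(A1, EB) at E — off by 8.50°.

A = (0.00, 0.00) ✓; A.y = 0.00, D.y = 0.00 ✓; |AD| = 28.60 ✓; ∠(MD, DA) = 90.00° ✓; |MD| = 11.10 ✓; bearing(M→E) − bearing(M→D) = 98.00° ✓; |ME| = 11.10 ✓; ∠(ME, EB) = 81.50° ✗; |EB| = 31.30 ✓.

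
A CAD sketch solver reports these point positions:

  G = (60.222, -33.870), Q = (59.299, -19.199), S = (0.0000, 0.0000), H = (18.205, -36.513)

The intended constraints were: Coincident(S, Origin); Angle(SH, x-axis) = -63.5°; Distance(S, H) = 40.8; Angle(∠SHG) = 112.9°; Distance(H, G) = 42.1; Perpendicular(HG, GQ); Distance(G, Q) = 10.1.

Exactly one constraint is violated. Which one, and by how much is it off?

Distance(G, Q) = 10.1 — off by 4.60.

S = (0.00, 0.00) ✓; SH at -63.50° ✓; |SH| = 40.80 ✓; ∠SHG = 112.9° ✓; |HG| = 42.10 ✓; ∠(HG, GQ) = 90.00° ✓; |GQ| = 14.70 ✗.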